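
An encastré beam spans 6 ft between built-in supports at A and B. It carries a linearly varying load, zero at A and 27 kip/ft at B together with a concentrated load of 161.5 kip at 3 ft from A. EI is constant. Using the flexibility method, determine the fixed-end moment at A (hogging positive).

Release both end moments; the primary structure is a simply-supported span AB with redundants M_A and M_B.
On the primary (simply-supported) span, the end slopes from the loading are:
  at A: triangular load, peak 27: 7w₀L³/(360EI) = 113.4/EI
  at B: triangular load, peak 27: w₀L³/(45EI) = 129.6/EI
  at A: point load 161.5 at a = 3: Pab(L + b)/(6LEI) = 363.4/EI
  at B: point load 161.5 at a = 3: Pab(L + a)/(6LEI) = 363.4/EI
  θ_A0 = 476.8/EI,  θ_B0 = 493/EI
Flexibility coefficients: a unit moment at one end gives L/(3EI) there and L/(6EI) at the far end, so f₁₁ = f₂₂ = 2/EI and f₁₂ = f₂₁ = 1/EI.
Compatibility — zero rotation at each built-in end:
  2 M_A + 1 M_B = 476.8
  1 M_A + 2 M_B = 493
Solving the pair gives M_A = 153.5 kip·ft and M_B = 169.7 kip·ft (hogging).

M_A = 153.5 kip·ft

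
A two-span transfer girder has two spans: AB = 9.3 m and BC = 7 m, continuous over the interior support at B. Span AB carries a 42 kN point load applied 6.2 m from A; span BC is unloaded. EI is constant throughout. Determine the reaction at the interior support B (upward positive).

Insert a hinge at B; M_B is the redundant, and each span becomes simply supported.
Rotations at B on the released spans (each span's end-slope, ×1/EI):
  span AB: point load 42 at a = 6.2: Pab(L + a)/(6LEI) = 224.2/EI
  relative rotation θ_0 = (224.2 + 0)/EI = 224.2/EI
A unit hogging moment at B produces rotation L₁/(3EI) + L₂/(3EI) = 5.433/EI.
Compatibility: M_B·(L₁+L₂)/(3EI) = θ_0, giving M_B = 41.27 kN·m (hogging).
Span AB, ΣM about A with M_B applied at B: R_B^{AB}·9.3 = 260.4 + 41.27, so R_B^{AB} = 32.44 kN and R_A = 42 − 32.44 = 9.562 kN.
Span BC, ΣM about C: R_B^{BC}·7 = 0 + 41.27, so R_B^{BC} = 5.896 kN and R_C = 0 − 5.896 = -5.896 kN.
R_B = 32.44 + 5.896 = 38.33 kN.

R_B = 38.33 kN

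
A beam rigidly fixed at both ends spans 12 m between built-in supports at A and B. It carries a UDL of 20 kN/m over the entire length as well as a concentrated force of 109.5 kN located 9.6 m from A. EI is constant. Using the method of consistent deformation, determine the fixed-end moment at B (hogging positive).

Release both end moments; the primary structure is a simply-supported span AB with redundants M_A and M_B.
Simple-span end rotations at A and B under the given loads:
  at A: UDL 20: wL³/(24EI) = 1440/EI
  at B: UDL 20: wL³/(24EI) = 1440/EI
  at A: point load 109.5 at a = 9.6: Pab(L + b)/(6LEI) = 504.6/EI
  at B: point load 109.5 at a = 9.6: Pab(L + a)/(6LEI) = 756.9/EI
  θ_A0 = 1945/EI,  θ_B0 = 2197/EI
Flexibility coefficients: a unit moment at one end gives L/(3EI) there and L/(6EI) at the far end, so f₁₁ = f₂₂ = 4/EI and f₁₂ = f₂₁ = 2/EI.
Compatibility — zero rotation at each built-in end:
  4 M_A + 2 M_B = 1945
  2 M_A + 4 M_B = 2197
Solving the pair gives M_A = 282 kN·m and M_B = 408.2 kN·m (hogging).

M_B = 408.2 kN·m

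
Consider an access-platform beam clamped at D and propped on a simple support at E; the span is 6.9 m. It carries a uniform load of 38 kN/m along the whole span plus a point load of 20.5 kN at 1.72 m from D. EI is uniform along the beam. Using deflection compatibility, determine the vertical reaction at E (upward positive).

R_E = 100.1 kN

Remove the prop at E; the released (primary) structure is a cantilever built in at D.
Deflection at E on the released cantilever, summing each load's contribution:
  UDL 38: wL⁴/(8EI) = 10767/EI
  point load 20.5 at a = 1.72: Pa²(3L − a)/(6EI) = 191.8/EI
  δ_0 = 10959/EI
Tip deflection under a unit load at E: L³/(3EI) = 109.5/EI.
Compatibility at E: δ_0 − R_E·δ_{EE} = 0, so R_E = 10959/109.5 = 100.1 kN.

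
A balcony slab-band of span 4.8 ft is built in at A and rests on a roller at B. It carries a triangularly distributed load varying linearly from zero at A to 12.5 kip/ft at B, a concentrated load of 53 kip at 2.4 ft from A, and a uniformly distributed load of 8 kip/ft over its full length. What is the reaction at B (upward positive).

Release the roller at B. Primary structure: cantilever fixed at A.
Downward deflection at the released point B due to the loads:
  triangular load, peak 12.5 at the free end: 11w₀L⁴/(120EI) = 608.3/EI
  point load 53 at a = 2.4: Pa²(3L − a)/(6EI) = 610.6/EI
  UDL 8: wL⁴/(8EI) = 530.8/EI
  δ_0 = 1750/EI
Tip deflection under a unit load at B: L³/(3EI) = 36.86/EI.
Compatibility at B: δ_0 − R_B·δ_{BB} = 0, so R_B = 1750/36.86 = 47.46 kip.

R_B = 47.46 kip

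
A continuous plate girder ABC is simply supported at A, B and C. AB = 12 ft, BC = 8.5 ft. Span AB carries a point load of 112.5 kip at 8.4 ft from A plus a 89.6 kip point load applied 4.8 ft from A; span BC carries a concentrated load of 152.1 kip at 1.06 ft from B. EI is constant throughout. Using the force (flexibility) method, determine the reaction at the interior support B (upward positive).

Release continuity at B by inserting a hinge; the redundant is the internal moment M_B. The primary structure is two simply-supported spans AB and BC.
Discontinuity in slope at B on the released structure — sum the simple-span end rotations:
  span AB: point load 112.5 at a = 8.4: Pab(L + a)/(6LEI) = 963.9/EI
  span AB: point load 89.6 at a = 4.8: Pab(L + a)/(6LEI) = 722.5/EI
  span BC: point load 152.1 at a = 1.06: Pab(L + b)/(6LEI) = 374.9/EI
  relative rotation θ_0 = (1686 + 374.9)/EI = 2061/EI
A unit hogging moment at B produces rotation L₁/(3EI) + L₂/(3EI) = 6.833/EI.
Compatibility: M_B·(L₁+L₂)/(3EI) = θ_0, giving M_B = 301.7 kip·ft (hogging).
Span AB, ΣM about A with M_B applied at B: R_B^{AB}·12 = 1375 + 301.7, so R_B^{AB} = 139.7 kip and R_A = 202.1 − 139.7 = 62.37 kip.
Span BC, ΣM about C: R_B^{BC}·8.5 = 1132 + 301.7, so R_B^{BC} = 168.6 kip and R_C = 152.1 − 168.6 = -16.52 kip.
R_B = 139.7 + 168.6 = 308.3 kip.

R_B = 308.3 kip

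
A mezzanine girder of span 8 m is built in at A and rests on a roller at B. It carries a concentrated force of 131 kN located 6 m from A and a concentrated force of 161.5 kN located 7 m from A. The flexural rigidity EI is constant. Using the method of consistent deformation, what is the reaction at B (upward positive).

R_B = 214.3 kN

Choose R_B as the redundant. The primary structure is the cantilever fixed at A.
Downward deflection at the released point B due to the loads:
  point load 131 at a = 6: Pa²(3L − a)/(6EI) = 14148/EI
  point load 161.5 at a = 7: Pa²(3L − a)/(6EI) = 22422/EI
  δ_0 = 36570/EI
Tip deflection under a unit load at B: L³/(3EI) = 170.7/EI.
Compatibility at B: δ_0 − R_B·δ_{BB} = 0, so R_B = 36570/170.7 = 214.3 kN.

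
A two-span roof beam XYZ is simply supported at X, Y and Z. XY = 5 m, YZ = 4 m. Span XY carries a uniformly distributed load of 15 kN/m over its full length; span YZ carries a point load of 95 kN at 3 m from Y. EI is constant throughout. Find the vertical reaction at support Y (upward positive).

R_Y = 81.88 kN

Release continuity at Y by inserting a hinge; the redundant is the internal moment M_Y. The primary structure is two simply-supported spans XY and YZ.
Discontinuity in slope at Y on the released structure — sum the simple-span end rotations:
  span XY: UDL 15: wL³/(24EI) = 78.12/EI
  span YZ: point load 95 at a = 3: Pab(L + b)/(6LEI) = 59.38/EI
  relative rotation θ_0 = (78.12 + 59.38)/EI = 137.5/EI
A unit hogging moment at Y produces rotation L₁/(3EI) + L₂/(3EI) = 3/EI.
Compatibility: M_Y·(L₁+L₂)/(3EI) = θ_0, giving M_Y = 45.83 kN·m (hogging).
Span XY, ΣM about X with M_Y applied at Y: R_Y^{XY}·5 = 187.5 + 45.83, so R_Y^{XY} = 46.67 kN and R_X = 75 − 46.67 = 28.33 kN.
Span YZ, ΣM about Z: R_Y^{YZ}·4 = 95 + 45.83, so R_Y^{YZ} = 35.21 kN and R_Z = 95 − 35.21 = 59.79 kN.
R_Y = 46.67 + 35.21 = 81.88 kN.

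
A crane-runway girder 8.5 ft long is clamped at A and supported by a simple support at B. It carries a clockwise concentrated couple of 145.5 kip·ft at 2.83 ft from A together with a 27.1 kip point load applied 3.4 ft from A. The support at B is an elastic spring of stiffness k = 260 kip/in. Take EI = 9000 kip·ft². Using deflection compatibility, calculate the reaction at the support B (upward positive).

Remove the prop at B; the released (primary) structure is a cantilever built in at A.
Free-end deflection of the primary structure under the applied loading (downward +):
  clockwise couple 145.5 at a = 2.83: M₀a(2L − a)/(2EI) = 2917/EI
  point load 27.1 at a = 3.4: Pa²(3L − a)/(6EI) = 1154/EI
  δ_0 = 4071/EI
Tip deflection under a unit load at B: L³/(3EI) = 204.7/EI.
With EI = 9000 kip·ft²: δ_0 = 0.45236 ft and δ_{BB} = 0.022745 ft/kip.
Compatibility — the spring shortens by R_B/k under the reaction it provides: δ_0 − R_B·δ_{BB} = R_B/k. With 1/k = 1/(260×12) ft/kip = 0.000321 ft/kip, R_B = δ_0 / (δ_{BB} + 1/k) = 0.45236 / (0.022745 + 0.000321) = 19.61 kip.

R_B = 19.61 kip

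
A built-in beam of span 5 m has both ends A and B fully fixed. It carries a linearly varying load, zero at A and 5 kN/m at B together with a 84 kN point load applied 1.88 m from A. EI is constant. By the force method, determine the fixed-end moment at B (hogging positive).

M_B = 43.3 kN·m

Take the two fixed-end moments M_A, M_B as redundants; the released structure is the simple span AB.
Simple-span end rotations at A and B under the given loads:
  at A: triangular load, peak 5: 7w₀L³/(360EI) = 12.15/EI
  at B: triangular load, peak 5: w₀L³/(45EI) = 13.89/EI
  at A: point load 84 at a = 1.88: Pab(L + b)/(6LEI) = 133.4/EI
  at B: point load 84 at a = 1.88: Pab(L + a)/(6LEI) = 113/EI
  θ_A0 = 145.5/EI,  θ_B0 = 126.9/EI
Flexibility coefficients: a unit moment at one end gives L/(3EI) there and L/(6EI) at the far end, so f₁₁ = f₂₂ = 1.667/EI and f₁₂ = f₂₁ = 0.8333/EI.
Compatibility — zero rotation at each built-in end:
  1.667 M_A + 0.8333 M_B = 145.5
  0.8333 M_A + 1.667 M_B = 126.9
Solving the pair gives M_A = 65.66 kN·m and M_B = 43.3 kN·m (hogging).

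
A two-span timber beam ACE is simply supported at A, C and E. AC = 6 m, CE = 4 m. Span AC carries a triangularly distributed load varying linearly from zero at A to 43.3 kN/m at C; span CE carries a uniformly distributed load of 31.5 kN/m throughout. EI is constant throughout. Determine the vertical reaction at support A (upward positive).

R_A = 28.71 kN

Release continuity at C by inserting a hinge; the redundant is the internal moment M_C. The primary structure is two simply-supported spans AC and CE.
End slopes at the hinge C, treating each span as simply supported:
  span AC: triangular load, peak 43.3: w₀L³/(45EI) = 207.8/EI
  span CE: UDL 31.5: wL³/(24EI) = 84/EI
  relative rotation θ_0 = (207.8 + 84)/EI = 291.8/EI
A unit hogging moment at C produces rotation L₁/(3EI) + L₂/(3EI) = 3.333/EI.
Compatibility: M_C·(L₁+L₂)/(3EI) = θ_0, giving M_C = 87.55 kN·m (hogging).
Span AC, ΣM about A with M_C applied at C: R_C^{AC}·6 = 519.6 + 87.55, so R_C^{AC} = 101.2 kN and R_A = 129.9 − 101.2 = 28.71 kN.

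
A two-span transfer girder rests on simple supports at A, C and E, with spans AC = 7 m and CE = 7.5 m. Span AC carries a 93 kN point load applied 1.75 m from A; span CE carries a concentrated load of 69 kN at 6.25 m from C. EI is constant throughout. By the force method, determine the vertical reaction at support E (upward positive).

Release continuity at C by inserting a hinge; the redundant is the internal moment M_C. The primary structure is two simply-supported spans AC and CE.
Discontinuity in slope at C on the released structure — sum the simple-span end rotations:
  span AC: point load 93 at a = 1.75: Pab(L + a)/(6LEI) = 178/EI
  span CE: point load 69 at a = 6.25: Pab(L + b)/(6LEI) = 104.8/EI
  relative rotation θ_0 = (178 + 104.8)/EI = 282.8/EI
A unit hogging moment at C produces rotation L₁/(3EI) + L₂/(3EI) = 4.833/EI.
Slope continuity at C: θ_0 = M_C·4.833/EI, so M_C = 282.8/4.833 = 58.52 kN·m (hogging).
Span CE, ΣM about E: R_C^{CE}·7.5 = 86.25 + 58.52, so R_C^{CE} = 19.3 kN and R_E = 69 − 19.3 = 49.7 kN.

R_E = 49.7 kN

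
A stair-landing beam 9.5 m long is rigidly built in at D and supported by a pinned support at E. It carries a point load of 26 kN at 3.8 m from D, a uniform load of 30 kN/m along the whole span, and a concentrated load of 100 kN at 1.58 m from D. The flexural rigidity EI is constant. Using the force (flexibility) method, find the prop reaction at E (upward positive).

R_E = 116.2 kN

Take the reaction at E as the redundant and release it; the primary structure is a cantilever fixed at D.
Deflection at E on the released cantilever, summing each load's contribution:
  point load 26 at a = 3.8: Pa²(3L − a)/(6EI) = 1546/EI
  UDL 30: wL⁴/(8EI) = 30544/EI
  point load 100 at a = 1.58: Pa²(3L − a)/(6EI) = 1120/EI
  δ_0 = 33210/EI
Tip deflection under a unit load at E: L³/(3EI) = 285.8/EI.
The prop prevents deflection at E: R_E = δ_0/δ_{EE} = 33210/285.8 = 116.2 kN.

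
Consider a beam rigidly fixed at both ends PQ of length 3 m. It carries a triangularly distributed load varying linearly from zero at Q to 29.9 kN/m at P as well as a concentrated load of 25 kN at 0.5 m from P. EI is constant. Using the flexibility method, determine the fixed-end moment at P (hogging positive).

M_P = 22.14 kN·m

Release both end moments; the primary structure is a simply-supported span PQ with redundants M_P and M_Q.
End rotations of the released simple span under the applied load (×1/EI):
  at P: triangular load, peak 29.9: w₀L³/(45EI) = 17.94/EI
  at Q: triangular load, peak 29.9: 7w₀L³/(360EI) = 15.7/EI
  at P: point load 25 at a = 0.5: Pab(L + b)/(6LEI) = 9.549/EI
  at Q: point load 25 at a = 0.5: Pab(L + a)/(6LEI) = 6.076/EI
  θ_P0 = 27.49/EI,  θ_Q0 = 21.77/EI
Flexibility coefficients: a unit moment at one end gives L/(3EI) there and L/(6EI) at the far end, so f₁₁ = f₂₂ = 1/EI and f₁₂ = f₂₁ = 0.5/EI.
Compatibility — zero rotation at each built-in end:
  1 M_P + 0.5 M_Q = 27.49
  0.5 M_P + 1 M_Q = 21.77
Solving the pair gives M_P = 22.14 kN·m and M_Q = 10.71 kN·m (hogging).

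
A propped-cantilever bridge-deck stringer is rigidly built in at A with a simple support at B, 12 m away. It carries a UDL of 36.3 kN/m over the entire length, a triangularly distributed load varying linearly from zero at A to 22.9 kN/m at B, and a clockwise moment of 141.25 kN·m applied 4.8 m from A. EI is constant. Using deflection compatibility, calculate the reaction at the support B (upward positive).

R_B = 250.2 kN

Choose R_B as the redundant. The primary structure is the cantilever fixed at A.
Downward deflection at the released point B due to the loads:
  UDL 36.3: wL⁴/(8EI) = 94090/EI
  triangular load, peak 22.9 at the free end: 11w₀L⁴/(120EI) = 43528/EI
  clockwise couple 141.25 at a = 4.8: M₀a(2L − a)/(2EI) = 6509/EI
  δ_0 = 144127/EI
Tip deflection under a unit load at B: L³/(3EI) = 576/EI.
The prop prevents deflection at B: R_B = δ_0/δ_{BB} = 144127/576 = 250.2 kN.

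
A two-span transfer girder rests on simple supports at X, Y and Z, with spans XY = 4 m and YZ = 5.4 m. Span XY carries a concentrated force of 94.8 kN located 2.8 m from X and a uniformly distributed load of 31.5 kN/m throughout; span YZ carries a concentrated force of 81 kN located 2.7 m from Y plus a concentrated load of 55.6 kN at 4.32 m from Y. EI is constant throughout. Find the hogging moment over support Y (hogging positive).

Take M_Y as the redundant. Released structure: two simple spans XY and YZ with a hinge at Y.
Discontinuity in slope at Y on the released structure — sum the simple-span end rotations:
  span XY: point load 94.8 at a = 2.8: Pab(L + a)/(6LEI) = 90.25/EI
  span XY: UDL 31.5: wL³/(24EI) = 84/EI
  span YZ: point load 81 at a = 2.7: Pab(L + b)/(6LEI) = 147.6/EI
  span YZ: point load 55.6 at a = 4.32: Pab(L + b)/(6LEI) = 51.88/EI
  relative rotation θ_0 = (174.2 + 199.5)/EI = 373.8/EI
A unit hogging moment at Y produces rotation L₁/(3EI) + L₂/(3EI) = 3.133/EI.
Compatibility: M_Y·(L₁+L₂)/(3EI) = θ_0, giving M_Y = 119.3 kN·m (hogging).

M_Y = 119.3 kN·m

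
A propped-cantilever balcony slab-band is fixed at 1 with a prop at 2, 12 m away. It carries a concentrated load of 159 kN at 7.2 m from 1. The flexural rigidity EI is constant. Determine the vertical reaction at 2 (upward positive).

Remove the prop at 2; the released (primary) structure is a cantilever built in at 1.
Downward deflection at the released point 2 due to the loads:
  point load 159 at a = 7.2: Pa²(3L − a)/(6EI) = 39564/EI
Flexibility coefficient — unit upward force at 2: δ_{22} = L³/(3EI) = 576/EI.
Compatibility at 2: δ_0 − R_2·δ_{22} = 0, so R_2 = 39564/576 = 68.69 kN.

R_2 = 68.69 kN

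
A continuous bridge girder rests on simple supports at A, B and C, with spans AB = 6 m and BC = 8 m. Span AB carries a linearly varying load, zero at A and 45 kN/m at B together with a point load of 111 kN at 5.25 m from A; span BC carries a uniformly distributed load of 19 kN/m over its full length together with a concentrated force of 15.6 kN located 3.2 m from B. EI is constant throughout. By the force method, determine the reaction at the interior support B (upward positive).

Take M_B as the redundant. Released structure: two simple spans AB and BC with a hinge at B.
End slopes at the hinge B, treating each span as simply supported:
  span AB: triangular load, peak 45: w₀L³/(45EI) = 216/EI
  span AB: point load 111 at a = 5.25: Pab(L + a)/(6LEI) = 136.6/EI
  span BC: UDL 19: wL³/(24EI) = 405.3/EI
  span BC: point load 15.6 at a = 3.2: Pab(L + b)/(6LEI) = 63.9/EI
  relative rotation θ_0 = (352.6 + 469.2)/EI = 821.8/EI
A unit hogging moment at B produces rotation L₁/(3EI) + L₂/(3EI) = 4.667/EI.
Compatibility: M_B·(L₁+L₂)/(3EI) = θ_0, giving M_B = 176.1 kN·m (hogging).
Span AB, ΣM about A with M_B applied at B: R_B^{AB}·6 = 1123 + 176.1, so R_B^{AB} = 216.5 kN and R_A = 246 − 216.5 = 29.52 kN.
Span BC, ΣM about C: R_B^{BC}·8 = 682.9 + 176.1, so R_B^{BC} = 107.4 kN and R_C = 167.6 − 107.4 = 60.23 kN.
R_B = 216.5 + 107.4 = 323.8 kN.

R_B = 323.8 kN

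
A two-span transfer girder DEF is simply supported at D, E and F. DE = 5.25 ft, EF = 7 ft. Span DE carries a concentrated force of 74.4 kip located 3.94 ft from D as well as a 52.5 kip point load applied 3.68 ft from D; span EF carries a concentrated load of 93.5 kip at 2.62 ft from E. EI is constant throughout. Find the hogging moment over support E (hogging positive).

Release continuity at E by inserting a hinge; the redundant is the internal moment M_E. The primary structure is two simply-supported spans DE and EF.
Rotations at E on the released spans (each span's end-slope, ×1/EI):
  span DE: point load 74.4 at a = 3.94: Pab(L + a)/(6LEI) = 112/EI
  span DE: point load 52.5 at a = 3.68: Pab(L + a)/(6LEI) = 85.99/EI
  span EF: point load 93.5 at a = 2.62: Pab(L + b)/(6LEI) = 290.7/EI
  relative rotation θ_0 = (198 + 290.7)/EI = 488.7/EI
A unit hogging moment at E produces rotation L₁/(3EI) + L₂/(3EI) = 4.083/EI.
Compatibility: M_E·(L₁+L₂)/(3EI) = θ_0, giving M_E = 119.7 kip·ft (hogging).

M_E = 119.7 kip·ft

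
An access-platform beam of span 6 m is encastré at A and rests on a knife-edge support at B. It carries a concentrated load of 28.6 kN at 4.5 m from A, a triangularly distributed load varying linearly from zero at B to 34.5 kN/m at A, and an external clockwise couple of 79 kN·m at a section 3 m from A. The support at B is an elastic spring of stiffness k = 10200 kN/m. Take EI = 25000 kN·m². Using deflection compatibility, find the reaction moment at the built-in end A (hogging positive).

Take the reaction at B as the redundant and release it; the primary structure is a cantilever fixed at A.
Downward deflection at the released point B due to the loads:
  point load 28.6 at a = 4.5: Pa²(3L − a)/(6EI) = 1303/EI
  triangular load, peak 34.5 at the fixed end: w₀L⁴/(30EI) = 1490/EI
  clockwise couple 79 at a = 3: M₀a(2L − a)/(2EI) = 1066/EI
  δ_0 = 3860/EI
Tip deflection under a unit load at B: L³/(3EI) = 72/EI.
With EI = 25000 kN·m²: δ_0 = 0.1544 m and δ_{BB} = 0.00288 m/kN.
Compatibility — the spring shortens by R_B/k under the reaction it provides: δ_0 − R_B·δ_{BB} = R_B/k. With 1/k = 0.000098 m/kN, R_B = δ_0 / (δ_{BB} + 1/k) = 0.1544 / (0.00288 + 0.000098) = 51.85 kN.
Moment equilibrium about A: M_A = Σ(load moments about A) − R_B·L = 414.7 − 51.85×6 = 103.6 kN·m.

M_A = 103.6 kN·m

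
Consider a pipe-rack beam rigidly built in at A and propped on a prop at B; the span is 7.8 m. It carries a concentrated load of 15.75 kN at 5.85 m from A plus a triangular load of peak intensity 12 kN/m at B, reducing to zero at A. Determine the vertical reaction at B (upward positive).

Release the roller at B. Primary structure: cantilever fixed at A.
Free-end deflection of the primary structure under the applied loading (downward +):
  point load 15.75 at a = 5.85: Pa²(3L − a)/(6EI) = 1577/EI
  triangular load, peak 12 at the free end: 11w₀L⁴/(120EI) = 4072/EI
  δ_0 = 5648/EI
Flexibility coefficient — unit upward force at B: δ_{BB} = L³/(3EI) = 158.2/EI.
The prop prevents deflection at B: R_B = δ_0/δ_{BB} = 5648/158.2 = 35.71 kN.

R_B = 35.71 kN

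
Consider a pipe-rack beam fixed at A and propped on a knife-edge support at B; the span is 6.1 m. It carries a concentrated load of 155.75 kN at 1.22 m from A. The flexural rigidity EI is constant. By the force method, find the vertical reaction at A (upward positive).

R_A = 147 kN

Release the roller at B. Primary structure: cantilever fixed at A.
Downward deflection at the released point B due to the loads:
  point load 155.75 at a = 1.22: Pa²(3L − a)/(6EI) = 659.9/EI
Tip deflection under a unit load at B: L³/(3EI) = 75.66/EI.
Compatibility at B: δ_0 − R_B·δ_{BB} = 0, so R_B = 659.9/75.66 = 8.722 kN.
Vertical equilibrium: R_A = ΣP − R_B = 155.8 − 8.722 = 147 kN.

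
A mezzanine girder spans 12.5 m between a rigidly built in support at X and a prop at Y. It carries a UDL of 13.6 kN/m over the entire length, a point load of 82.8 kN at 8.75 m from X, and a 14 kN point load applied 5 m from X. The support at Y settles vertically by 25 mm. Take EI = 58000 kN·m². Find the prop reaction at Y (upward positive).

R_Y = 111.1 kN

Choose R_Y as the redundant. The primary structure is the cantilever fixed at X.
Deflection at Y on the released cantilever, summing each load's contribution:
  UDL 13.6: wL⁴/(8EI) = 41504/EI
  point load 82.8 at a = 8.75: Pa²(3L − a)/(6EI) = 30376/EI
  point load 14 at a = 5: Pa²(3L − a)/(6EI) = 1896/EI
  δ_0 = 73776/EI
Flexibility coefficient — unit upward force at Y: δ_{YY} = L³/(3EI) = 651/EI.
With EI = 58000 kN·m²: δ_0 = 1.272 m and δ_{YY} = 0.011225 m/kN.
Compatibility — the beam at Y must follow the support down by 0.025 m: δ_0 − R_Y·δ_{YY} = 0.025, so R_Y = (1.272 − 0.025)/0.011225 = 111.1 kN.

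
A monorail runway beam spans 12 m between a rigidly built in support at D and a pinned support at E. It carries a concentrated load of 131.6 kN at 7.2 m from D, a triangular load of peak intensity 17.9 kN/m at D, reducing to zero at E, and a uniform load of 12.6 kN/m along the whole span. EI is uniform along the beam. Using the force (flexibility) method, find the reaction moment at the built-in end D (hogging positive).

M_D = 663.9 kN·m

Release the roller at E. Primary structure: cantilever fixed at D.
Primary-structure tip deflection at E by superposition:
  point load 131.6 at a = 7.2: Pa²(3L − a)/(6EI) = 32746/EI
  triangular load, peak 17.9 at the fixed end: w₀L⁴/(30EI) = 12372/EI
  UDL 12.6: wL⁴/(8EI) = 32659/EI
  δ_0 = 77778/EI
Tip deflection under a unit load at E: L³/(3EI) = 576/EI.
Compatibility at E: δ_0 − R_E·δ_{EE} = 0, so R_E = 77778/576 = 135 kN.
Moment equilibrium about D: M_D = Σ(load moments about D) − R_E·L = 2284 − 135×12 = 663.9 kN·m.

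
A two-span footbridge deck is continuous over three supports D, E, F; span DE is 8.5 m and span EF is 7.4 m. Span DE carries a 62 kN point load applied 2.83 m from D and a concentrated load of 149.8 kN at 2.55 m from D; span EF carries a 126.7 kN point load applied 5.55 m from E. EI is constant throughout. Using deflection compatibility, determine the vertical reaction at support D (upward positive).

R_D = 124.4 kN

Take M_E as the redundant. Released structure: two simple spans DE and EF with a hinge at E.
End slopes at the hinge E, treating each span as simply supported:
  span DE: point load 62 at a = 2.83: Pab(L + a)/(6LEI) = 221/EI
  span DE: point load 149.8 at a = 2.55: Pab(L + a)/(6LEI) = 492.4/EI
  span EF: point load 126.7 at a = 5.55: Pab(L + b)/(6LEI) = 271/EI
  relative rotation θ_0 = (713.5 + 271)/EI = 984.5/EI
A unit hogging moment at E produces rotation L₁/(3EI) + L₂/(3EI) = 5.3/EI.
Slope continuity at E: θ_0 = M_E·5.3/EI, so M_E = 984.5/5.3 = 185.8 kN·m (hogging).
Span DE, ΣM about D with M_E applied at E: R_E^{DE}·8.5 = 557.5 + 185.8, so R_E^{DE} = 87.44 kN and R_D = 211.8 − 87.44 = 124.4 kN.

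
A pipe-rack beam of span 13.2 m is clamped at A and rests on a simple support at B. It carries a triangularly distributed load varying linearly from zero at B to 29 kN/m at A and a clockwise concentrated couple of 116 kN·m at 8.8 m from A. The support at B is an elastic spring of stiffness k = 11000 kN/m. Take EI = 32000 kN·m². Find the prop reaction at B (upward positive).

Choose R_B as the redundant. The primary structure is the cantilever fixed at A.
Primary-structure tip deflection at B by superposition:
  triangular load, peak 29 at the fixed end: w₀L⁴/(30EI) = 29348/EI
  clockwise couple 116 at a = 8.8: M₀a(2L − a)/(2EI) = 8983/EI
  δ_0 = 38331/EI
Flexibility coefficient — unit upward force at B: δ_{BB} = L³/(3EI) = 766.7/EI.
With EI = 32000 kN·m²: δ_0 = 1.1978 m and δ_{BB} = 0.023958 m/kN.
Compatibility — the spring shortens by R_B/k under the reaction it provides: δ_0 − R_B·δ_{BB} = R_B/k. With 1/k = 0.000091 m/kN, R_B = δ_0 / (δ_{BB} + 1/k) = 1.1978 / (0.023958 + 0.000091) = 49.81 kN.

R_B = 49.81 kN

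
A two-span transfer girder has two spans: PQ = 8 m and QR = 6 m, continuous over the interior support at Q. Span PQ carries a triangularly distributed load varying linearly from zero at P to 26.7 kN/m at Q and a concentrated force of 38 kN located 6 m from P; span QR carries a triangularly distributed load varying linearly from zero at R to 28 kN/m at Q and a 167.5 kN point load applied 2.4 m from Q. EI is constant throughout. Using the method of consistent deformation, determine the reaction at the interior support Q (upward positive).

Insert a hinge at Q; M_Q is the redundant, and each span becomes simply supported.
Rotations at Q on the released spans (each span's end-slope, ×1/EI):
  span PQ: triangular load, peak 26.7: w₀L³/(45EI) = 303.8/EI
  span PQ: point load 38 at a = 6: Pab(L + a)/(6LEI) = 133/EI
  span QR: triangular load, peak 28: w₀L³/(45EI) = 134.4/EI
  span QR: point load 167.5 at a = 2.4: Pab(L + b)/(6LEI) = 385.9/EI
  relative rotation θ_0 = (436.8 + 520.3)/EI = 957.1/EI
A unit hogging moment at Q produces rotation L₁/(3EI) + L₂/(3EI) = 4.667/EI.
Slope continuity at Q: θ_0 = M_Q·4.667/EI, so M_Q = 957.1/4.667 = 205.1 kN·m (hogging).
Span PQ, ΣM about P with M_Q applied at Q: R_Q^{PQ}·8 = 797.6 + 205.1, so R_Q^{PQ} = 125.3 kN and R_P = 144.8 − 125.3 = 19.46 kN.
Span QR, ΣM about R: R_Q^{QR}·6 = 939 + 205.1, so R_Q^{QR} = 190.7 kN and R_R = 251.5 − 190.7 = 60.82 kN.
R_Q = 125.3 + 190.7 = 316 kN.

R_Q = 316 kN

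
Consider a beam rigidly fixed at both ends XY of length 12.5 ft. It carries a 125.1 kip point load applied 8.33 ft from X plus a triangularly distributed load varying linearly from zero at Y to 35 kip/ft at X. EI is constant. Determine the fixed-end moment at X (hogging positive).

Release both end moments; the primary structure is a simply-supported span XY with redundants M_X and M_Y.
On the primary (simply-supported) span, the end slopes from the loading are:
  at X: point load 125.1 at a = 8.33: Pab(L + b)/(6LEI) = 965.9/EI
  at Y: point load 125.1 at a = 8.33: Pab(L + a)/(6LEI) = 1207/EI
  at X: triangular load, peak 35: w₀L³/(45EI) = 1519/EI
  at Y: triangular load, peak 35: 7w₀L³/(360EI) = 1329/EI
  θ_X0 = 2485/EI,  θ_Y0 = 2536/EI
Flexibility coefficients: a unit moment at one end gives L/(3EI) there and L/(6EI) at the far end, so f₁₁ = f₂₂ = 4.167/EI and f₁₂ = f₂₁ = 2.083/EI.
Compatibility — zero rotation at each built-in end:
  4.167 M_X + 2.083 M_Y = 2485
  2.083 M_X + 4.167 M_Y = 2536
Solving the pair gives M_X = 389.4 kip·ft and M_Y = 414 kip·ft (hogging).

M_X = 389.4 kip·ft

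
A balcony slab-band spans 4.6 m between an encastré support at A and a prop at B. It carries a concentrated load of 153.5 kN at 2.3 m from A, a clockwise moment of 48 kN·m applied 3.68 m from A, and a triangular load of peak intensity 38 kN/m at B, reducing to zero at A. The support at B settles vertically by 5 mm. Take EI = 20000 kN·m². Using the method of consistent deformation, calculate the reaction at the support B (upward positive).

Take the reaction at B as the redundant and release it; the primary structure is a cantilever fixed at A.
Free-end deflection of the primary structure under the applied loading (downward +):
  point load 153.5 at a = 2.3: Pa²(3L − a)/(6EI) = 1556/EI
  clockwise couple 48 at a = 3.68: M₀a(2L − a)/(2EI) = 487.5/EI
  triangular load, peak 38 at the free end: 11w₀L⁴/(120EI) = 1560/EI
  δ_0 = 3604/EI
Tip deflection under a unit load at B: L³/(3EI) = 32.45/EI.
With EI = 20000 kN·m²: δ_0 = 0.18018 m and δ_{BB} = 0.001622 m/kN.
Compatibility — the beam at B must follow the support down by 0.005 m: δ_0 − R_B·δ_{BB} = 0.005, so R_B = (0.18018 − 0.005)/0.001622 = 108 kN.

R_B = 108 kN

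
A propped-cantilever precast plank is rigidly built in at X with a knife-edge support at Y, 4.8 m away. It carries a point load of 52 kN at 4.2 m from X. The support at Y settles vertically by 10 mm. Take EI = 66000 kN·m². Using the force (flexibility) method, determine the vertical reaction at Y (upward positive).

R_Y = 24.4 kN

Choose R_Y as the redundant. The primary structure is the cantilever fixed at X.
Deflection at Y on the released cantilever, summing each load's contribution:
  point load 52 at a = 4.2: Pa²(3L − a)/(6EI) = 1559/EI
Flexibility coefficient — unit upward force at Y: δ_{YY} = L³/(3EI) = 36.86/EI.
With EI = 66000 kN·m²: δ_0 = 0.023627 m and δ_{YY} = 0.000559 m/kN.
Compatibility — the beam at Y must follow the support down by 0.01 m: δ_0 − R_Y·δ_{YY} = 0.01, so R_Y = (0.023627 − 0.01)/0.000559 = 24.4 kN.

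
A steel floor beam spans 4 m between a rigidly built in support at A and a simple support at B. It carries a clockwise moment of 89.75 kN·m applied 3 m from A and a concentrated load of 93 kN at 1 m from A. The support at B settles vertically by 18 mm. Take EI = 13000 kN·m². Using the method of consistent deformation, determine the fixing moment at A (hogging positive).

Remove the prop at B; the released (primary) structure is a cantilever built in at A.
Downward deflection at the released point B due to the loads:
  clockwise couple 89.75 at a = 3: M₀a(2L − a)/(2EI) = 673.1/EI
  point load 93 at a = 1: Pa²(3L − a)/(6EI) = 170.5/EI
  δ_0 = 843.6/EI
Flexibility coefficient — unit upward force at B: δ_{BB} = L³/(3EI) = 21.33/EI.
With EI = 13000 kN·m²: δ_0 = 0.064894 m and δ_{BB} = 0.001641 m/kN.
Compatibility — the beam at B must follow the support down by 0.018 m: δ_0 − R_B·δ_{BB} = 0.018, so R_B = (0.064894 − 0.018)/0.001641 = 28.58 kN.
Moment equilibrium about A: M_A = Σ(load moments about A) − R_B·L = 182.8 − 28.58×4 = 68.45 kN·m.

M_A = 68.45 kN·m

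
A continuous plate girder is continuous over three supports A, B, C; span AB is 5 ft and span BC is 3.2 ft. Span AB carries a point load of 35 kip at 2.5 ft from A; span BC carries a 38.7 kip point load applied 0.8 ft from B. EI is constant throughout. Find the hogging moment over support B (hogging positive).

M_B = 27.94 kip·ft

Release continuity at B by inserting a hinge; the redundant is the internal moment M_B. The primary structure is two simply-supported spans AB and BC.
Discontinuity in slope at B on the released structure — sum the simple-span end rotations:
  span AB: point load 35 at a = 2.5: Pab(L + a)/(6LEI) = 54.69/EI
  span BC: point load 38.7 at a = 0.8: Pab(L + b)/(6LEI) = 21.67/EI
  relative rotation θ_0 = (54.69 + 21.67)/EI = 76.36/EI
A unit hogging moment at B produces rotation L₁/(3EI) + L₂/(3EI) = 2.733/EI.
Compatibility: M_B·(L₁+L₂)/(3EI) = θ_0, giving M_B = 27.94 kip·ft (hogging).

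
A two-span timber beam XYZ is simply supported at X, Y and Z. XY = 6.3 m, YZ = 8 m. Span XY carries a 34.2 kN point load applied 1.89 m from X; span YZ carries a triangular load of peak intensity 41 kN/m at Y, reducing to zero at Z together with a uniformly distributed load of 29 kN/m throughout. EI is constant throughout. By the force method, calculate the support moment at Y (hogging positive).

Release continuity at Y by inserting a hinge; the redundant is the internal moment M_Y. The primary structure is two simply-supported spans XY and YZ.
Rotations at Y on the released spans (each span's end-slope, ×1/EI):
  span XY: point load 34.2 at a = 1.89: Pab(L + a)/(6LEI) = 61.76/EI
  span YZ: triangular load, peak 41: w₀L³/(45EI) = 466.5/EI
  span YZ: UDL 29: wL³/(24EI) = 618.7/EI
  relative rotation θ_0 = (61.76 + 1085)/EI = 1147/EI
A unit hogging moment at Y produces rotation L₁/(3EI) + L₂/(3EI) = 4.767/EI.
Slope continuity at Y: θ_0 = M_Y·4.767/EI, so M_Y = 1147/4.767 = 240.6 kN·m (hogging).

M_Y = 240.6 kN·m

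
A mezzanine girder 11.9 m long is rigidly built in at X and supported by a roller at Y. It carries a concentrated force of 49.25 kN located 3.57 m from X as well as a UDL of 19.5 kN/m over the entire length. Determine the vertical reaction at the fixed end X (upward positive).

R_X = 188.3 kN

Remove the prop at Y; the released (primary) structure is a cantilever built in at X.
Deflection at Y on the released cantilever, summing each load's contribution:
  point load 49.25 at a = 3.57: Pa²(3L − a)/(6EI) = 3361/EI
  UDL 19.5: wL⁴/(8EI) = 48880/EI
  δ_0 = 52241/EI
Tip deflection under a unit load at Y: L³/(3EI) = 561.7/EI.
Compatibility at Y: δ_0 − R_Y·δ_{YY} = 0, so R_Y = 52241/561.7 = 93 kN.
Vertical equilibrium: R_X = ΣP − R_Y = 281.3 − 93 = 188.3 kN.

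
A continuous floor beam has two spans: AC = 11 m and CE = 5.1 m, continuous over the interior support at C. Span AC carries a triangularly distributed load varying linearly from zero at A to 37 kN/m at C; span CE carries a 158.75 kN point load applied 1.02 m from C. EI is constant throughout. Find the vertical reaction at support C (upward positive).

Take M_C as the redundant. Released structure: two simple spans AC and CE with a hinge at C.
Discontinuity in slope at C on the released structure — sum the simple-span end rotations:
  span AC: triangular load, peak 37: w₀L³/(45EI) = 1094/EI
  span CE: point load 158.75 at a = 1.02: Pab(L + b)/(6LEI) = 198.2/EI
  relative rotation θ_0 = (1094 + 198.2)/EI = 1293/EI
A unit hogging moment at C produces rotation L₁/(3EI) + L₂/(3EI) = 5.367/EI.
Slope continuity at C: θ_0 = M_C·5.367/EI, so M_C = 1293/5.367 = 240.9 kN·m (hogging).
Span AC, ΣM about A with M_C applied at C: R_C^{AC}·11 = 1492 + 240.9, so R_C^{AC} = 157.6 kN and R_A = 203.5 − 157.6 = 45.94 kN.
Span CE, ΣM about E: R_C^{CE}·5.1 = 647.7 + 240.9, so R_C^{CE} = 174.2 kN and R_E = 158.8 − 174.2 = -15.48 kN.
R_C = 157.6 + 174.2 = 331.8 kN.

R_C = 331.8 kN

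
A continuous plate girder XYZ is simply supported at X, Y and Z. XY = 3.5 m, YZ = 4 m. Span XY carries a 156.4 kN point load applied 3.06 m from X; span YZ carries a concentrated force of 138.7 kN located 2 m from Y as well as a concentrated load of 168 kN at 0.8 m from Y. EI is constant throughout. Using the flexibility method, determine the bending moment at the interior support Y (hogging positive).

M_Y = 133.4 kN·m

Take M_Y as the redundant. Released structure: two simple spans XY and YZ with a hinge at Y.
End slopes at the hinge Y, treating each span as simply supported:
  span XY: point load 156.4 at a = 3.06: Pab(L + a)/(6LEI) = 65.78/EI
  span YZ: point load 138.7 at a = 2: Pab(L + b)/(6LEI) = 138.7/EI
  span YZ: point load 168 at a = 0.8: Pab(L + b)/(6LEI) = 129/EI
  relative rotation θ_0 = (65.78 + 267.7)/EI = 333.5/EI
A unit hogging moment at Y produces rotation L₁/(3EI) + L₂/(3EI) = 2.5/EI.
Slope continuity at Y: θ_0 = M_Y·2.5/EI, so M_Y = 333.5/2.5 = 133.4 kN·m (hogging).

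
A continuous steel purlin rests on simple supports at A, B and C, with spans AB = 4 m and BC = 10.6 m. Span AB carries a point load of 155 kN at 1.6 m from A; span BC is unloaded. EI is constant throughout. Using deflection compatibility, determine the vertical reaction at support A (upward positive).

R_A = 85.87 kN

Take M_B as the redundant. Released structure: two simple spans AB and BC with a hinge at B.
Discontinuity in slope at B on the released structure — sum the simple-span end rotations:
  span AB: point load 155 at a = 1.6: Pab(L + a)/(6LEI) = 138.9/EI
  relative rotation θ_0 = (138.9 + 0)/EI = 138.9/EI
A unit hogging moment at B produces rotation L₁/(3EI) + L₂/(3EI) = 4.867/EI.
Compatibility: M_B·(L₁+L₂)/(3EI) = θ_0, giving M_B = 28.54 kN·m (hogging).
Span AB, ΣM about A with M_B applied at B: R_B^{AB}·4 = 248 + 28.54, so R_B^{AB} = 69.13 kN and R_A = 155 − 69.13 = 85.87 kN.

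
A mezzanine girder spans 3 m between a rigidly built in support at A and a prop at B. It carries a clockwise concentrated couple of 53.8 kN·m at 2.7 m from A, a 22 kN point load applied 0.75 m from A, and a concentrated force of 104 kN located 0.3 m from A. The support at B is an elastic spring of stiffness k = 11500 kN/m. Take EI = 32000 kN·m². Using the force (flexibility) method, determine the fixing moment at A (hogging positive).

M_A = 32.69 kN·m

Release the roller at B. Primary structure: cantilever fixed at A.
Primary-structure tip deflection at B by superposition:
  clockwise couple 53.8 at a = 2.7: M₀a(2L − a)/(2EI) = 239.7/EI
  point load 22 at a = 0.75: Pa²(3L − a)/(6EI) = 17.02/EI
  point load 104 at a = 0.3: Pa²(3L − a)/(6EI) = 13.57/EI
  δ_0 = 270.3/EI
Flexibility coefficient — unit upward force at B: δ_{BB} = L³/(3EI) = 9/EI.
With EI = 32000 kN·m²: δ_0 = 0.008446 m and δ_{BB} = 0.000281 m/kN.
Compatibility — the spring shortens by R_B/k under the reaction it provides: δ_0 − R_B·δ_{BB} = R_B/k. With 1/k = 0.000087 m/kN, R_B = δ_0 / (δ_{BB} + 1/k) = 0.008446 / (0.000281 + 0.000087) = 22.94 kN.
Moment equilibrium about A: M_A = Σ(load moments about A) − R_B·L = 101.5 − 22.94×3 = 32.69 kN·m.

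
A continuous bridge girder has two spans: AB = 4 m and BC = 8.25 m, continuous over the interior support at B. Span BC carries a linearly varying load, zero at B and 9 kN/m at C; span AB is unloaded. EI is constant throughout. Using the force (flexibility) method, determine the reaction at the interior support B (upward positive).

Release continuity at B by inserting a hinge; the redundant is the internal moment M_B. The primary structure is two simply-supported spans AB and BC.
Discontinuity in slope at B on the released structure — sum the simple-span end rotations:
  span BC: triangular load, peak 9: 7w₀L³/(360EI) = 98.27/EI
  relative rotation θ_0 = (0 + 98.27)/EI = 98.27/EI
A unit hogging moment at B produces rotation L₁/(3EI) + L₂/(3EI) = 4.083/EI.
Slope continuity at B: θ_0 = M_B·4.083/EI, so M_B = 98.27/4.083 = 24.06 kN·m (hogging).
Span AB, ΣM about A with M_B applied at B: R_B^{AB}·4 = 0 + 24.06, so R_B^{AB} = 6.016 kN and R_A = 0 − 6.016 = -6.016 kN.
Span BC, ΣM about C: R_B^{BC}·8.25 = 102.1 + 24.06, so R_B^{BC} = 15.29 kN and R_C = 37.12 − 15.29 = 21.83 kN.
R_B = 6.016 + 15.29 = 21.31 kN.

R_B = 21.31 kN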